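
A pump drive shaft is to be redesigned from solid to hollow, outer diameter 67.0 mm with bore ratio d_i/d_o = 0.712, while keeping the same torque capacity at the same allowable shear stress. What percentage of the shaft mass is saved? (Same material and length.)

39.9 %

Equal τ_max and T ⇒ the solid shaft needs d_s³ = d_o³(1−k⁴), so d_s = 67.0·(1−0.712⁴)^(1/3) = 60.68 mm.
Area ratio A_h/A_s = d_o²(1−k²)/d_s² = (1−k²)/(1−k⁴)^(2/3) = 0.6010.
Mass saving = 1 − 0.6010 = 39.9 %.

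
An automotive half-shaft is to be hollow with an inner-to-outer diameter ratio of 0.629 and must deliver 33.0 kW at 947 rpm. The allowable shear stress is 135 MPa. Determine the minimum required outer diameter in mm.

24.6 mm

ω = 2π·947/60 = 99.17 rad/s, so T = P/ω = 33.0×10³ / 99.17 = 332.8 N·m.
For a hollow shaft with d_i/d_o = 0.629: τ_max = 16T/(π d_o³ (1−k⁴)), so d_o = [16T/(π τ_allow (1−k⁴))]^(1/3) = [16·332.8/(π·1.35×10^8·0.8435)]^(1/3) = 0.02460 m.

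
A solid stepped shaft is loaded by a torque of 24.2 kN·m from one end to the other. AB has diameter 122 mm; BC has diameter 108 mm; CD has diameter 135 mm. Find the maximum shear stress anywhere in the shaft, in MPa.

97.8 MPa

Under the same torque, τ_max = 16T/(πd³) is largest where d is smallest — segment BC (d = 108 mm).
τ_max = 16·24200/(π·(0.108)³) = 9.784×10^7 Pa.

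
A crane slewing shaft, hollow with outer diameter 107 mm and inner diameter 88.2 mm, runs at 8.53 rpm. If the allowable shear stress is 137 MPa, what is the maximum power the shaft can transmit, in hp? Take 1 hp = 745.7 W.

21.2 hp

J = π(d_o⁴ − d_i⁴)/32 = π(0.107⁴ − 0.0882⁴)/32 = 6.928×10^-6 m⁴.
T_max = τ_allow·J/r = 1.37×10^8 × 6.928×10^-6 / 0.0535 = 17740 N·m.
ω = 2π·8.53/60 = 0.8933 rad/s, so P_max = T_max·ω = 1.585×10^4 W.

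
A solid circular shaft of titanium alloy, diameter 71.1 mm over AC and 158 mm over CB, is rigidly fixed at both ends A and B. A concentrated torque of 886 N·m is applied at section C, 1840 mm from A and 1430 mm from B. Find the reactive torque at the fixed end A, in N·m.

27.4 N·m

Compatibility: T_A·a/J_AC = T_B·b/J_CB with T_A + T_B = T₀.
J_AC = 2.51×10^-6 m⁴, J_CB = 6.12×10^-5 m⁴, so T_A = T₀·(J_AC/a)/((J_AC/a)+(J_CB/b)) = 27.36 N·m, T_B = 858.6 N·m.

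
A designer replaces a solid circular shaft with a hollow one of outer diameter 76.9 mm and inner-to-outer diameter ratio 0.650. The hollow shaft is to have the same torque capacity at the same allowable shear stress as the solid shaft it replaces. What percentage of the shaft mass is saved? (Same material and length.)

34.2 %

Equal τ_max and T ⇒ the solid shaft needs d_s³ = d_o³(1−k⁴), so d_s = 76.9·(1−0.650⁴)^(1/3) = 72.02 mm.
Area ratio A_h/A_s = d_o²(1−k²)/d_s² = (1−k²)/(1−k⁴)^(2/3) = 0.6584.
Mass saving = 1 − 0.6584 = 34.2 %.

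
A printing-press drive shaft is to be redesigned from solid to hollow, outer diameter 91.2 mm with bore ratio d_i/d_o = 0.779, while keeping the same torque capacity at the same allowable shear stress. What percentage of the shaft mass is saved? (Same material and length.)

Equal τ_max and T ⇒ the solid shaft needs d_s³ = d_o³(1−k⁴), so d_s = 91.2·(1−0.779⁴)^(1/3) = 78.25 mm.
Area ratio A_h/A_s = d_o²(1−k²)/d_s² = (1−k²)/(1−k⁴)^(2/3) = 0.5340.
Mass saving = 1 − 0.5340 = 46.6 %.

46.6 %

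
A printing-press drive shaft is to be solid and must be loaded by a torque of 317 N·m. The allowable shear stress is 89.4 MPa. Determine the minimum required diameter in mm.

For a solid shaft τ_max = 16T/(πd³), so d = (16T/(π τ_allow))^(1/3) = (16·317.0/(π·8.94×10^7))^(1/3) = 0.02624 m.

26.2 mm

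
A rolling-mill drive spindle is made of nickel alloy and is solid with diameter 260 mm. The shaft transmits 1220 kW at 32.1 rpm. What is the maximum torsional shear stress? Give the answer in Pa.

ω = 2π·32.1/60 = 3.362 rad/s, so T = P/ω = 1220×10³ / 3.362 = 362900 N·m.
J = πd⁴/32 = π(0.260)⁴/32 = 4.486×10^-4 m⁴.
τ_max = T·r/J = 362900 × 0.130 / 4.486×10^-4 = 1.052×10^8 Pa.

1.05e8 Pa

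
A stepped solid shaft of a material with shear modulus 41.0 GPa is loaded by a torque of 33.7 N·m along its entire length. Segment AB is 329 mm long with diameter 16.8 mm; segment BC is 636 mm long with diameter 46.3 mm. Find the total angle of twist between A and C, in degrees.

J_AB = π(0.0168)⁴/32 = 7.82×10^-9 m⁴; J_BC = π(0.0463)⁴/32 = 4.51×10^-7 m⁴.
θ = (T/G)·Σ L_i/J_i = (33.70/41.0×10⁹)·(0.329/7.82×10^-9 + 0.636/4.51×10^-7) = 0.03574 rad.

2.05°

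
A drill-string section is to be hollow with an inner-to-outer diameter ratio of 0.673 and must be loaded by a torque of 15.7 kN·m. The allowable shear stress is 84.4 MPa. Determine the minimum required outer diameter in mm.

For a hollow shaft with d_i/d_o = 0.673: τ_max = 16T/(π d_o³ (1−k⁴)), so d_o = [16T/(π τ_allow (1−k⁴))]^(1/3) = [16·15700/(π·8.44×10^7·0.7949)]^(1/3) = 0.1060 m.

106 mm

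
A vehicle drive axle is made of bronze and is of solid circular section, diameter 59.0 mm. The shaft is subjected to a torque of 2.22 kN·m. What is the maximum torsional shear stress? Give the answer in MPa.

55.1 MPa

J = πd⁴/32 = π(0.0590)⁴/32 = 1.190×10^-6 m⁴.
τ_max = T·r/J = 2220 × 0.0295 / 1.190×10^-6 = 5.505×10^7 Pa.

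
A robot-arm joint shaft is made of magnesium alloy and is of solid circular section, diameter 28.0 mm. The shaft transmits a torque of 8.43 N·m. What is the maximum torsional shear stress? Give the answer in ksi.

0.284 ksi

J = πd⁴/32 = π(0.0280)⁴/32 = 6.034×10^-8 m⁴.
τ_max = T·r/J = 8.430 × 0.0140 / 6.034×10^-8 = 1.956×10^6 Pa.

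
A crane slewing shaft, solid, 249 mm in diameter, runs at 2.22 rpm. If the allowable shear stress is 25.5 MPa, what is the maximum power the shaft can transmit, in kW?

18.0 kW

J = πd⁴/32 = π(0.249)⁴/32 = 3.774×10^-4 m⁴.
T_max = τ_allow·J/r = 2.55×10^7 × 3.774×10^-4 / 0.124 = 77300 N·m.
ω = 2π·2.22/60 = 0.2325 rad/s, so P_max = T_max·ω = 1.797×10^4 W.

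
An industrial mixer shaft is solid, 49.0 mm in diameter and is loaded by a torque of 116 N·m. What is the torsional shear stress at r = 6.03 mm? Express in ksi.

J = πd⁴/32 = π(0.0490)⁴/32 = 5.660×10^-7 m⁴.
Shear stress varies linearly with radius: τ = T·r/J = 116.0 × 0.00603 / 5.660×10^-7 = 1.236×10^6 Pa.

0.179 ksi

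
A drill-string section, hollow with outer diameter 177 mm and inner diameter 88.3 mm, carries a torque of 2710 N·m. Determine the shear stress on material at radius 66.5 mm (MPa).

J = π(d_o⁴ − d_i⁴)/32 = π(0.177⁴ − 0.0883⁴)/32 = 9.039×10^-5 m⁴.
Shear stress varies linearly with radius: τ = T·r/J = 2710 × 0.0665 / 9.039×10^-5 = 1.994×10^6 Pa.

1.99 MPa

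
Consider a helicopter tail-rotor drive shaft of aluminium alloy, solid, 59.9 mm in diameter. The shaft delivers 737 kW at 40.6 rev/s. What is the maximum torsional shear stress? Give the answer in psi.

ω = 2π·40.6 = 255.1 rad/s, so T = P/ω = 737×10³ / 255.1 = 2889 N·m.
J = πd⁴/32 = π(0.0599)⁴/32 = 1.264×10^-6 m⁴.
τ_max = T·r/J = 2889 × 0.0300 / 1.264×10^-6 = 6.846×10^7 Pa.

9930 psi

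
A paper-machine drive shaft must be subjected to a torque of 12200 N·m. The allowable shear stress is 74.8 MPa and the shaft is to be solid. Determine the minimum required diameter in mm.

94.0 mm

For a solid shaft τ_max = 16T/(πd³), so d = (16T/(π τ_allow))^(1/3) = (16·12200/(π·7.48×10^7))^(1/3) = 0.09400 m.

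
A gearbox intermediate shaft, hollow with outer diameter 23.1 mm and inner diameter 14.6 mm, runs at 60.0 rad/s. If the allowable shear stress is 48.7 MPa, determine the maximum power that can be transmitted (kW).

5.94 kW

J = π(d_o⁴ − d_i⁴)/32 = π(0.0231⁴ − 0.0146⁴)/32 = 2.349×10^-8 m⁴.
T_max = τ_allow·J/r = 4.87×10^7 × 2.349×10^-8 / 0.0116 = 99.06 N·m.
ω = 60.0 rad/s, so P_max = T_max·ω = 5944 W.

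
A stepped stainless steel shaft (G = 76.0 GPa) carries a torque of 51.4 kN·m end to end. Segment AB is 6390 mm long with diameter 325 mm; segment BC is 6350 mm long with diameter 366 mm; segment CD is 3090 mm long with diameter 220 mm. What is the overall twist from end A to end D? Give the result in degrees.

0.886°

J_AB = π(0.325)⁴/32 = 1.10×10^-3 m⁴; J_BC = π(0.366)⁴/32 = 1.76×10^-3 m⁴; J_CD = π(0.220)⁴/32 = 2.30×10^-4 m⁴.
θ = (T/G)·Σ L_i/J_i = (51400/76.0×10⁹)·(6.39/1.10×10^-3 + 6.35/1.76×10^-3 + 3.09/2.30×10^-4) = 0.01547 rad.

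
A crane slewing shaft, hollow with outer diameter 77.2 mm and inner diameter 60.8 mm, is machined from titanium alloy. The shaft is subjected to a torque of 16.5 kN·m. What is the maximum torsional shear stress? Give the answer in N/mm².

297 N/mm²

J = π(d_o⁴ − d_i⁴)/32 = π(0.0772⁴ − 0.0608⁴)/32 = 2.146×10^-6 m⁴.
τ_max = T·r/J = 16500 × 0.0386 / 2.146×10^-6 = 2.968×10^8 Pa.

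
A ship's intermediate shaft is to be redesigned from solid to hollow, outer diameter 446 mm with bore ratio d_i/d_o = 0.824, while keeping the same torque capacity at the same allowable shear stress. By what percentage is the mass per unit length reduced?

Equal τ_max and T ⇒ the solid shaft needs d_s³ = d_o³(1−k⁴), so d_s = 446·(1−0.824⁴)^(1/3) = 363.0 mm.
Area ratio A_h/A_s = d_o²(1−k²)/d_s² = (1−k²)/(1−k⁴)^(2/3) = 0.4847.
Mass saving = 1 − 0.4847 = 51.5 %.

51.5 %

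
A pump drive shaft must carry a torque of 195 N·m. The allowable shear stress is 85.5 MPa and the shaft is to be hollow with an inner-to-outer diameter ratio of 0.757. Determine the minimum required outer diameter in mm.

For a hollow shaft with d_i/d_o = 0.757: τ_max = 16T/(π d_o³ (1−k⁴)), so d_o = [16T/(π τ_allow (1−k⁴))]^(1/3) = [16·195.0/(π·8.55×10^7·0.6716)]^(1/3) = 0.02586 m.

25.9 mm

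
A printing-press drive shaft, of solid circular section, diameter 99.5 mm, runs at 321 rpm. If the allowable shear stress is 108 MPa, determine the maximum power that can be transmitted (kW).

J = πd⁴/32 = π(0.0995)⁴/32 = 9.623×10^-6 m⁴.
T_max = τ_allow·J/r = 1.08×10^8 × 9.623×10^-6 / 0.0498 = 20890 N·m.
ω = 2π·321/60 = 33.62 rad/s, so P_max = T_max·ω = 7.022×10^5 W.

702 kW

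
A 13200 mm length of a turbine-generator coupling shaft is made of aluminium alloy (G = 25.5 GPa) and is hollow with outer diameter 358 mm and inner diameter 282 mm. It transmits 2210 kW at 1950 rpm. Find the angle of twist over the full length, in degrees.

ω = 2π·1950/60 = 204.2 rad/s, so T = P/ω = 2210×10³ / 204.2 = 10820 N·m.
J = π(d_o⁴ − d_i⁴)/32 = π(0.358⁴ − 0.282⁴)/32 = 9.918×10^-4 m⁴.
θ = T·L/(G·J) = 10820 × 13.2 / (25.5×10⁹ × 9.918×10^-4) = 5.649×10^-3 rad.

0.324°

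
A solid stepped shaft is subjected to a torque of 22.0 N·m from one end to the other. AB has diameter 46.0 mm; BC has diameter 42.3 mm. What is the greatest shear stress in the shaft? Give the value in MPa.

1.48 MPa

Under the same torque, τ_max = 16T/(πd³) is largest where d is smallest — segment BC (d = 42.3 mm).
τ_max = 16·22.00/(π·(0.0423)³) = 1.480×10^6 Pa.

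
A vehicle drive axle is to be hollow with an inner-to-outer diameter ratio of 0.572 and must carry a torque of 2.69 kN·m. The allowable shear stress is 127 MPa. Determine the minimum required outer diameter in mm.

49.4 mm

For a hollow shaft with d_i/d_o = 0.572: τ_max = 16T/(π d_o³ (1−k⁴)), so d_o = [16T/(π τ_allow (1−k⁴))]^(1/3) = [16·2690/(π·1.27×10^8·0.8930)]^(1/3) = 0.04943 m.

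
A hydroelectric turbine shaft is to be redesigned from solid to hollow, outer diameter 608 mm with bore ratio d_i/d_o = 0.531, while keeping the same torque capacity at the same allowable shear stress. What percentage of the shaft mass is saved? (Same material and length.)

Equal τ_max and T ⇒ the solid shaft needs d_s³ = d_o³(1−k⁴), so d_s = 608·(1−0.531⁴)^(1/3) = 591.4 mm.
Area ratio A_h/A_s = d_o²(1−k²)/d_s² = (1−k²)/(1−k⁴)^(2/3) = 0.7588.
Mass saving = 1 − 0.7588 = 24.1 %.

24.1 %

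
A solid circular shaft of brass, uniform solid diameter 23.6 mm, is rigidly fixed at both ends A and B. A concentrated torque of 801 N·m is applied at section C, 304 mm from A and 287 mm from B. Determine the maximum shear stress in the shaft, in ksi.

23.2 ksi

With uniform GJ and both ends fixed, compatibility θ_AC = θ_CB gives T_A·a = T_B·b, together with T_A + T_B = T₀.
T_A = T₀·b/(a+b) = 801.0·287/591.0 = 389.0 N·m; T_B = 412.0 N·m.
τ in each portion: τ_AC = 1.51×10^8 Pa, τ_CB = 1.60×10^8 Pa; maximum is in CB.
τ_max = T_CB·r/J = 412.0·0.0118/3.05×10^-8 = 1.596×10^8 Pa.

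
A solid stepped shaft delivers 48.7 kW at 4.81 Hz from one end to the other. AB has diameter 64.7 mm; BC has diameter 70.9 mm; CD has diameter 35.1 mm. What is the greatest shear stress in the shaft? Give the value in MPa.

190 MPa

ω = 2π·4.81 = 30.22 rad/s, so T = P/ω = 48.7×10³ / 30.22 = 1611 N·m.
Under the same torque, τ_max = 16T/(πd³) is largest where d is smallest — segment CD (d = 35.1 mm).
τ_max = 16·1611/(π·(0.0351)³) = 1.898×10^8 Pa.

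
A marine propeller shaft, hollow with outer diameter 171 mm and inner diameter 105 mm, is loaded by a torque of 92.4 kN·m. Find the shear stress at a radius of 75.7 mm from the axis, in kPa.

J = π(d_o⁴ − d_i⁴)/32 = π(0.171⁴ − 0.105⁴)/32 = 7.201×10^-5 m⁴.
Shear stress varies linearly with radius: τ = T·r/J = 92400 × 0.0757 / 7.201×10^-5 = 9.714×10^7 Pa.

97100 kPa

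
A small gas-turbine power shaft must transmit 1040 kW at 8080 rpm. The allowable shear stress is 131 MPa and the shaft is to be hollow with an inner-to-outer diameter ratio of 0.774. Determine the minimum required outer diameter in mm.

ω = 2π·8080/60 = 846.1 rad/s, so T = P/ω = 1040×10³ / 846.1 = 1229 N·m.
For a hollow shaft with d_i/d_o = 0.774: τ_max = 16T/(π d_o³ (1−k⁴)), so d_o = [16T/(π τ_allow (1−k⁴))]^(1/3) = [16·1229/(π·1.31×10^8·0.6411)]^(1/3) = 0.04208 m.

42.1 mm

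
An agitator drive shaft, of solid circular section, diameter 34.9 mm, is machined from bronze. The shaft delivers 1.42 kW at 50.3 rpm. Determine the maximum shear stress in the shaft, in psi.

ω = 2π·50.3/60 = 5.267 rad/s, so T = P/ω = 1.42×10³ / 5.267 = 269.6 N·m.
J = πd⁴/32 = π(0.0349)⁴/32 = 1.456×10^-7 m⁴.
τ_max = T·r/J = 269.6 × 0.0175 / 1.456×10^-7 = 3.230×10^7 Pa.

4680 psi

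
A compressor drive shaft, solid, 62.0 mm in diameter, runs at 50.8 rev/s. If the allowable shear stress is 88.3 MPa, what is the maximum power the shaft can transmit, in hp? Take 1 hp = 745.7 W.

1770 hp

J = πd⁴/32 = π(0.0620)⁴/32 = 1.451×10^-6 m⁴.
T_max = τ_allow·J/r = 8.83×10^7 × 1.451×10^-6 / 0.0310 = 4132 N·m.
ω = 2π·50.8 = 319.2 rad/s, so P_max = T_max·ω = 1.319×10^6 W.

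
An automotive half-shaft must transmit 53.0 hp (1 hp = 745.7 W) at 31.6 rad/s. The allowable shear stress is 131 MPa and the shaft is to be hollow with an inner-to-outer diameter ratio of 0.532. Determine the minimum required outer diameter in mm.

37.5 mm

ω = 31.6 rad/s, so T = P/ω = 53.0×745.7 / 31.60 = 1251 N·m.
For a hollow shaft with d_i/d_o = 0.532: τ_max = 16T/(π d_o³ (1−k⁴)), so d_o = [16T/(π τ_allow (1−k⁴))]^(1/3) = [16·1251/(π·1.31×10^8·0.9199)]^(1/3) = 0.03753 m.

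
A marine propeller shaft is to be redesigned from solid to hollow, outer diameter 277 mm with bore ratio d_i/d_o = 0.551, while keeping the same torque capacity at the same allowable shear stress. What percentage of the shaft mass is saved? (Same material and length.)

Equal τ_max and T ⇒ the solid shaft needs d_s³ = d_o³(1−k⁴), so d_s = 277·(1−0.551⁴)^(1/3) = 268.2 mm.
Area ratio A_h/A_s = d_o²(1−k²)/d_s² = (1−k²)/(1−k⁴)^(2/3) = 0.7428.
Mass saving = 1 − 0.7428 = 25.7 %.

25.7 %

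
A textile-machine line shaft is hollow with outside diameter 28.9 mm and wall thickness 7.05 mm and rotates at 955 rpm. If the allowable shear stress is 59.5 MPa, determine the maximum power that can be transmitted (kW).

26.3 kW

J = π(d_o⁴ − d_i⁴)/32 = π(0.0289⁴ − 0.0148⁴)/32 = 6.377×10^-8 m⁴.
T_max = τ_allow·J/r = 5.95×10^7 × 6.377×10^-8 / 0.0144 = 262.6 N·m.
ω = 2π·955/60 = 100.0 rad/s, so P_max = T_max·ω = 2.626×10^4 W.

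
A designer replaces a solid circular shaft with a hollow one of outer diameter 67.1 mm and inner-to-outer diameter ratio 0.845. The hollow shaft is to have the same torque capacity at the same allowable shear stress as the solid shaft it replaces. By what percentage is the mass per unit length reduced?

Equal τ_max and T ⇒ the solid shaft needs d_s³ = d_o³(1−k⁴), so d_s = 67.1·(1−0.845⁴)^(1/3) = 52.91 mm.
Area ratio A_h/A_s = d_o²(1−k²)/d_s² = (1−k²)/(1−k⁴)^(2/3) = 0.4600.
Mass saving = 1 − 0.4600 = 54.0 %.

54.0 %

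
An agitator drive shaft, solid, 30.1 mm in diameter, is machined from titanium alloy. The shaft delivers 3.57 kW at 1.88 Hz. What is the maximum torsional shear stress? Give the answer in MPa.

56.4 MPa

ω = 2π·1.88 = 11.81 rad/s, so T = P/ω = 3.57×10³ / 11.81 = 302.2 N·m.
J = πd⁴/32 = π(0.0301)⁴/32 = 8.059×10^-8 m⁴.
τ_max = T·r/J = 302.2 × 0.0151 / 8.059×10^-8 = 5.644×10^7 Pa.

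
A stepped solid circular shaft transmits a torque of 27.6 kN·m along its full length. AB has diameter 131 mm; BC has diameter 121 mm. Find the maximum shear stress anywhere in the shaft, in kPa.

Under the same torque, τ_max = 16T/(πd³) is largest where d is smallest — segment BC (d = 121 mm).
τ_max = 16·27600/(π·(0.121)³) = 7.935×10^7 Pa.

79300 kPa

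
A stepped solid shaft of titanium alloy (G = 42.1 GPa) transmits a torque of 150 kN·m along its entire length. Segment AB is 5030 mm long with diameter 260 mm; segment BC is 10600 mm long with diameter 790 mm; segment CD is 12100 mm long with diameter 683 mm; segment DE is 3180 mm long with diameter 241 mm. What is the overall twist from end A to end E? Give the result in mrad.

J_AB = π(0.260)⁴/32 = 4.49×10^-4 m⁴; J_BC = π(0.790)⁴/32 = 0.0382 m⁴; J_CD = π(0.683)⁴/32 = 0.0214 m⁴; J_DE = π(0.241)⁴/32 = 3.31×10^-4 m⁴.
θ = (T/G)·Σ L_i/J_i = (150000/42.1×10⁹)·(5.03/4.49×10^-4 + 10.6/0.0382 + 12.1/0.0214 + 3.18/3.31×10^-4) = 0.07716 rad.

77.2 mrad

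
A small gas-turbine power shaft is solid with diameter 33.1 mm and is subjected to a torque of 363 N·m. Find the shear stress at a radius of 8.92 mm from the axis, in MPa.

J = πd⁴/32 = π(0.0331)⁴/32 = 1.178×10^-7 m⁴.
Shear stress varies linearly with radius: τ = T·r/J = 363.0 × 0.00892 / 1.178×10^-7 = 2.748×10^7 Pa.

27.5 MPa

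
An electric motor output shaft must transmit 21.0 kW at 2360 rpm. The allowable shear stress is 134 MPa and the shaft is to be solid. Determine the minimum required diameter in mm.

ω = 2π·2360/60 = 247.1 rad/s, so T = P/ω = 21.0×10³ / 247.1 = 84.97 N·m.
For a solid shaft τ_max = 16T/(πd³), so d = (16T/(π τ_allow))^(1/3) = (16·84.97/(π·1.34×10^8))^(1/3) = 0.01478 m.

14.8 mm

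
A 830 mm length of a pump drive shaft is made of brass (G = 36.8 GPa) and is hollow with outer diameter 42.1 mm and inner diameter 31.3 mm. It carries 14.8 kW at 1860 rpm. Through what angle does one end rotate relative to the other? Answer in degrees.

ω = 2π·1860/60 = 194.8 rad/s, so T = P/ω = 14.8×10³ / 194.8 = 75.98 N·m.
J = π(d_o⁴ − d_i⁴)/32 = π(0.0421⁴ − 0.0313⁴)/32 = 2.142×10^-7 m⁴.
θ = T·L/(G·J) = 75.98 × 0.830 / (36.8×10⁹ × 2.142×10^-7) = 8.001×10^-3 rad.

0.458°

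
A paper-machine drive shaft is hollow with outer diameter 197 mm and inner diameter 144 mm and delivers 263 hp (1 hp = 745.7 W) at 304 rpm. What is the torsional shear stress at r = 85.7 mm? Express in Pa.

ω = 2π·304/60 = 31.83 rad/s, so T = P/ω = 263×745.7 / 31.83 = 6161 N·m.
J = π(d_o⁴ − d_i⁴)/32 = π(0.197⁴ − 0.144⁴)/32 = 1.057×10^-4 m⁴.
Shear stress varies linearly with radius: τ = T·r/J = 6161 × 0.0857 / 1.057×10^-4 = 4.997×10^6 Pa.

5.00e6 Pa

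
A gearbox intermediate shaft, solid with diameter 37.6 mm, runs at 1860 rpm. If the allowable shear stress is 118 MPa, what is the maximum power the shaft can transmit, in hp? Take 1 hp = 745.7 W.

322 hp

J = πd⁴/32 = π(0.0376)⁴/32 = 1.962×10^-7 m⁴.
T_max = τ_allow·J/r = 1.18×10^8 × 1.962×10^-7 / 0.0188 = 1232 N·m.
ω = 2π·1860/60 = 194.8 rad/s, so P_max = T_max·ω = 2.399×10^5 W.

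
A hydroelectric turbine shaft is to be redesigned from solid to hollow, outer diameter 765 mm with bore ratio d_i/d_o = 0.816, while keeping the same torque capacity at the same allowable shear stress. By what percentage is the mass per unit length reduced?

Equal τ_max and T ⇒ the solid shaft needs d_s³ = d_o³(1−k⁴), so d_s = 765·(1−0.816⁴)^(1/3) = 629.3 mm.
Area ratio A_h/A_s = d_o²(1−k²)/d_s² = (1−k²)/(1−k⁴)^(2/3) = 0.4938.
Mass saving = 1 − 0.4938 = 50.6 %.

50.6 %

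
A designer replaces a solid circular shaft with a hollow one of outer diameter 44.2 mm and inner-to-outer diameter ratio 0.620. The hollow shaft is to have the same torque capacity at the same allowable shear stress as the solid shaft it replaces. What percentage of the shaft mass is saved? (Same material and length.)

Equal τ_max and T ⇒ the solid shaft needs d_s³ = d_o³(1−k⁴), so d_s = 44.2·(1−0.620⁴)^(1/3) = 41.91 mm.
Area ratio A_h/A_s = d_o²(1−k²)/d_s² = (1−k²)/(1−k⁴)^(2/3) = 0.6848.
Mass saving = 1 − 0.6848 = 31.5 %.

31.5 %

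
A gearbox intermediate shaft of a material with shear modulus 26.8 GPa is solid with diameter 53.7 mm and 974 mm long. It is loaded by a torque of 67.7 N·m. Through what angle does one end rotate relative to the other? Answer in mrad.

3.01 mrad

J = πd⁴/32 = π(0.0537)⁴/32 = 8.164×10^-7 m⁴.
θ = T·L/(G·J) = 67.70 × 0.974 / (26.8×10⁹ × 8.164×10^-7) = 3.014×10^-3 rad.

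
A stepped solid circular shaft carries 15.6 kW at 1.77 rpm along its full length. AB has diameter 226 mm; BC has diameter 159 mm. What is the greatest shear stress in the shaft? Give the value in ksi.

15.5 ksi

ω = 2π·1.77/60 = 0.1854 rad/s, so T = P/ω = 15.6×10³ / 0.1854 = 84160 N·m.
Under the same torque, τ_max = 16T/(πd³) is largest where d is smallest — segment BC (d = 159 mm).
τ_max = 16·84160/(π·(0.159)³) = 1.066×10^8 Pa.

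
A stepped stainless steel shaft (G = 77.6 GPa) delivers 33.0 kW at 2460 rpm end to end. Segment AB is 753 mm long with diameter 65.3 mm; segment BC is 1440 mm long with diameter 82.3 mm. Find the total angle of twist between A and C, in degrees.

ω = 2π·2460/60 = 257.6 rad/s, so T = P/ω = 33.0×10³ / 257.6 = 128.1 N·m.
J_AB = π(0.0653)⁴/32 = 1.79×10^-6 m⁴; J_BC = π(0.0823)⁴/32 = 4.50×10^-6 m⁴.
θ = (T/G)·Σ L_i/J_i = (128.1/77.6×10⁹)·(0.753/1.79×10^-6 + 1.44/4.50×10^-6) = 1.224×10^-3 rad.

0.0701°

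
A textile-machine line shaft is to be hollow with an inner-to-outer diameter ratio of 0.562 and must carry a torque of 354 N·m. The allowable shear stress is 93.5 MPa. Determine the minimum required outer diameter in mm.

27.8 mm

For a hollow shaft with d_i/d_o = 0.562: τ_max = 16T/(π d_o³ (1−k⁴)), so d_o = [16T/(π τ_allow (1−k⁴))]^(1/3) = [16·354.0/(π·9.35×10^7·0.9002)]^(1/3) = 0.02777 m.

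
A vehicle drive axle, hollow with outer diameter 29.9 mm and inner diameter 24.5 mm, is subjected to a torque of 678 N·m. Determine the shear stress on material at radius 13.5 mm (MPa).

212 MPa

J = π(d_o⁴ − d_i⁴)/32 = π(0.0299⁴ − 0.0245⁴)/32 = 4.309×10^-8 m⁴.
Shear stress varies linearly with radius: τ = T·r/J = 678.0 × 0.0135 / 4.309×10^-8 = 2.124×10^8 Pa.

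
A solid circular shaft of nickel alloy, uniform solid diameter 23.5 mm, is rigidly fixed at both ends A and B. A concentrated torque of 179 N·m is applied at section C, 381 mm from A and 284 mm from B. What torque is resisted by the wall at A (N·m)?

76.4 N·m

With uniform GJ and both ends fixed, compatibility θ_AC = θ_CB gives T_A·a = T_B·b, together with T_A + T_B = T₀.
T_A = T₀·b/(a+b) = 179.0·284/665.0 = 76.45 N·m; T_B = 102.6 N·m.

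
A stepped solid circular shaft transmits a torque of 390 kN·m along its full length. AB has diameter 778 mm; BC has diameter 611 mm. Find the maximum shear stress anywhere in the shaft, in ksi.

1.26 ksi

Under the same torque, τ_max = 16T/(πd³) is largest where d is smallest — segment BC (d = 611 mm).
τ_max = 16·390000/(π·(0.611)³) = 8.708×10^6 Pa.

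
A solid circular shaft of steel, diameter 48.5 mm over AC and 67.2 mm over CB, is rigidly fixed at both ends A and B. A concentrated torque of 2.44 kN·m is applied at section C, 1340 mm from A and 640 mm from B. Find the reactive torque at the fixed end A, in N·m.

280 N·m

Compatibility: T_A·a/J_AC = T_B·b/J_CB with T_A + T_B = T₀.
J_AC = 5.43×10^-7 m⁴, J_CB = 2.00×10^-6 m⁴, so T_A = T₀·(J_AC/a)/((J_AC/a)+(J_CB/b)) = 279.9 N·m, T_B = 2160 N·m.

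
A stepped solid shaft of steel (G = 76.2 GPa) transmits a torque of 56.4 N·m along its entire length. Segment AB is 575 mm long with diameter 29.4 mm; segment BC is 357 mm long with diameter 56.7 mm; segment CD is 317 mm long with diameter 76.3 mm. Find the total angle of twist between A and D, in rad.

0.00613 rad

J_AB = π(0.0294)⁴/32 = 7.33×10^-8 m⁴; J_BC = π(0.0567)⁴/32 = 1.01×10^-6 m⁴; J_CD = π(0.0763)⁴/32 = 3.33×10^-6 m⁴.
θ = (T/G)·Σ L_i/J_i = (56.40/76.2×10⁹)·(0.575/7.33×10^-8 + 0.357/1.01×10^-6 + 0.317/3.33×10^-6) = 6.133×10^-3 rad.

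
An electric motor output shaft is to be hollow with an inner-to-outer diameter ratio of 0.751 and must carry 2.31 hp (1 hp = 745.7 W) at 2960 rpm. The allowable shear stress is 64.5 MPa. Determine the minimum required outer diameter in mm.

8.63 mm

ω = 2π·2960/60 = 310.0 rad/s, so T = P/ω = 2.31×745.7 / 310.0 = 5.557 N·m.
For a hollow shaft with d_i/d_o = 0.751: τ_max = 16T/(π d_o³ (1−k⁴)), so d_o = [16T/(π τ_allow (1−k⁴))]^(1/3) = [16·5.557/(π·6.45×10^7·0.6819)]^(1/3) = 0.008633 m.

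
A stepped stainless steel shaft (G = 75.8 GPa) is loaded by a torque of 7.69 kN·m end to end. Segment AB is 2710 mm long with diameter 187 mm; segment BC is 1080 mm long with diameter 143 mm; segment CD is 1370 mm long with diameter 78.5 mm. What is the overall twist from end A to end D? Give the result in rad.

J_AB = π(0.187)⁴/32 = 1.20×10^-4 m⁴; J_BC = π(0.143)⁴/32 = 4.11×10^-5 m⁴; J_CD = π(0.0785)⁴/32 = 3.73×10^-6 m⁴.
θ = (T/G)·Σ L_i/J_i = (7690/75.8×10⁹)·(2.71/1.20×10^-4 + 1.08/4.11×10^-5 + 1.37/3.73×10^-6) = 0.04224 rad.

0.0422 rad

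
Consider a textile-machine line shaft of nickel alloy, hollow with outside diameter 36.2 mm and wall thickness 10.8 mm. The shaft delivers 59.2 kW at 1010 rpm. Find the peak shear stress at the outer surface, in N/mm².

61.7 N/mm²

ω = 2π·1010/60 = 105.8 rad/s, so T = P/ω = 59.2×10³ / 105.8 = 559.7 N·m.
J = π(d_o⁴ − d_i⁴)/32 = π(0.0362⁴ − 0.0146⁴)/32 = 1.641×10^-7 m⁴.
τ_max = T·r/J = 559.7 × 0.0181 / 1.641×10^-7 = 6.173×10^7 Pa.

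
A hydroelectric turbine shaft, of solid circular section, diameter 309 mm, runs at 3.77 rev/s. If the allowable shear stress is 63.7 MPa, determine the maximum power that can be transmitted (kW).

J = πd⁴/32 = π(0.309)⁴/32 = 8.950×10^-4 m⁴.
T_max = τ_allow·J/r = 6.37×10^7 × 8.950×10^-4 / 0.154 = 369000 N·m.
ω = 2π·3.77 = 23.69 rad/s, so P_max = T_max·ω = 8.741×10^6 W.

8740 kW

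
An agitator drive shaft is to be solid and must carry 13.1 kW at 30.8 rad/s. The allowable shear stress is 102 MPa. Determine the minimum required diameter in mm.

27.7 mm

ω = 30.8 rad/s, so T = P/ω = 13.1×10³ / 30.80 = 425.3 N·m.
For a solid shaft τ_max = 16T/(πd³), so d = (16T/(π τ_allow))^(1/3) = (16·425.3/(π·1.02×10^8))^(1/3) = 0.02769 m.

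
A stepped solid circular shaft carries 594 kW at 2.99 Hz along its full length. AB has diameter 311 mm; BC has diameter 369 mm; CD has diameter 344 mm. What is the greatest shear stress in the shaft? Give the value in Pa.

ω = 2π·2.99 = 18.79 rad/s, so T = P/ω = 594×10³ / 18.79 = 31620 N·m.
Under the same torque, τ_max = 16T/(πd³) is largest where d is smallest — segment AB (d = 311 mm).
τ_max = 16·31620/(π·(0.311)³) = 5.353×10^6 Pa.

5.35e6 Pa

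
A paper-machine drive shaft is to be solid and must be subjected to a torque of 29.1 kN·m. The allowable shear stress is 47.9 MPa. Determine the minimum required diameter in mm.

For a solid shaft τ_max = 16T/(πd³), so d = (16T/(π τ_allow))^(1/3) = (16·29100/(π·4.79×10^7))^(1/3) = 0.1457 m.

146 mm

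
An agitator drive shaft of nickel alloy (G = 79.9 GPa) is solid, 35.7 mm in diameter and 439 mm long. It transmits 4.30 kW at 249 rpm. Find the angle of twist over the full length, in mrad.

ω = 2π·249/60 = 26.08 rad/s, so T = P/ω = 4.30×10³ / 26.08 = 164.9 N·m.
J = πd⁴/32 = π(0.0357)⁴/32 = 1.595×10^-7 m⁴.
θ = T·L/(G·J) = 164.9 × 0.439 / (79.9×10⁹ × 1.595×10^-7) = 5.682×10^-3 rad.

5.68 mrad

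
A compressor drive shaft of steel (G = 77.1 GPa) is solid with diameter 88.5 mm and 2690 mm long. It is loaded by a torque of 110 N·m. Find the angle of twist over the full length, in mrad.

J = πd⁴/32 = π(0.0885)⁴/32 = 6.022×10^-6 m⁴.
θ = T·L/(G·J) = 110.0 × 2.69 / (77.1×10⁹ × 6.022×10^-6) = 6.373×10^-4 rad.

0.637 mrad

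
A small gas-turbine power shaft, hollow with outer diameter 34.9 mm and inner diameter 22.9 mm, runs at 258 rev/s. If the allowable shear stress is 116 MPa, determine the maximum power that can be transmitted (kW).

J = π(d_o⁴ − d_i⁴)/32 = π(0.0349⁴ − 0.0229⁴)/32 = 1.186×10^-7 m⁴.
T_max = τ_allow·J/r = 1.16×10^8 × 1.186×10^-7 / 0.0175 = 788.7 N·m.
ω = 2π·258 = 1621 rad/s, so P_max = T_max·ω = 1.279×10^6 W.

1280 kW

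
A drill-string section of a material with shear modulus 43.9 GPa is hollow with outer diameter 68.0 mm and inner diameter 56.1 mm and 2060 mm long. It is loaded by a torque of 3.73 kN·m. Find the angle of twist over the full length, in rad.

J = π(d_o⁴ − d_i⁴)/32 = π(0.0680⁴ − 0.0561⁴)/32 = 1.127×10^-6 m⁴.
θ = T·L/(G·J) = 3730 × 2.06 / (43.9×10⁹ × 1.127×10^-6) = 0.1553 rad.

0.155 rad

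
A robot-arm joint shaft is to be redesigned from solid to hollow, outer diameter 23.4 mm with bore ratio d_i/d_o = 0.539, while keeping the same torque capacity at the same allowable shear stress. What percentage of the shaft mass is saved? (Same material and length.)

24.8 %

Equal τ_max and T ⇒ the solid shaft needs d_s³ = d_o³(1−k⁴), so d_s = 23.4·(1−0.539⁴)^(1/3) = 22.72 mm.
Area ratio A_h/A_s = d_o²(1−k²)/d_s² = (1−k²)/(1−k⁴)^(2/3) = 0.7524.
Mass saving = 1 − 0.7524 = 24.8 %.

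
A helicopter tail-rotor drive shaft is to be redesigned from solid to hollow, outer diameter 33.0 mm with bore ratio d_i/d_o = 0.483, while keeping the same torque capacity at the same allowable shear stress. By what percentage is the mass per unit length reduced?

Equal τ_max and T ⇒ the solid shaft needs d_s³ = d_o³(1−k⁴), so d_s = 33.0·(1−0.483⁴)^(1/3) = 32.39 mm.
Area ratio A_h/A_s = d_o²(1−k²)/d_s² = (1−k²)/(1−k⁴)^(2/3) = 0.7959.
Mass saving = 1 − 0.7959 = 20.4 %.

20.4 %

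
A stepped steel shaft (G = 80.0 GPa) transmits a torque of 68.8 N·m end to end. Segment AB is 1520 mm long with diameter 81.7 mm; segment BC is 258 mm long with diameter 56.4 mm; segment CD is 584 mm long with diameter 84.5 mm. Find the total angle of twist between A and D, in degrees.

J_AB = π(0.0817)⁴/32 = 4.37×10^-6 m⁴; J_BC = π(0.0564)⁴/32 = 9.93×10^-7 m⁴; J_CD = π(0.0845)⁴/32 = 5.01×10^-6 m⁴.
θ = (T/G)·Σ L_i/J_i = (68.80/80.0×10⁹)·(1.52/4.37×10^-6 + 0.258/9.93×10^-7 + 0.584/5.01×10^-6) = 6.226×10^-4 rad.

0.0357°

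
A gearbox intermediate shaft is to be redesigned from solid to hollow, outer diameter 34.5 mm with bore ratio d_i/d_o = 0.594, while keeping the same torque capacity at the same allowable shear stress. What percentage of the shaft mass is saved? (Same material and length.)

Equal τ_max and T ⇒ the solid shaft needs d_s³ = d_o³(1−k⁴), so d_s = 34.5·(1−0.594⁴)^(1/3) = 33.00 mm.
Area ratio A_h/A_s = d_o²(1−k²)/d_s² = (1−k²)/(1−k⁴)^(2/3) = 0.7071.
Mass saving = 1 − 0.7071 = 29.3 %.

29.3 %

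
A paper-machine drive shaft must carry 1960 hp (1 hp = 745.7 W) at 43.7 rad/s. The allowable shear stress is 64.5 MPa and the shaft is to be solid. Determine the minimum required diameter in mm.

138 mm

ω = 43.7 rad/s, so T = P/ω = 1960×745.7 / 43.70 = 33450 N·m.
For a solid shaft τ_max = 16T/(πd³), so d = (16T/(π τ_allow))^(1/3) = (16·33450/(π·6.45×10^7))^(1/3) = 0.1382 m.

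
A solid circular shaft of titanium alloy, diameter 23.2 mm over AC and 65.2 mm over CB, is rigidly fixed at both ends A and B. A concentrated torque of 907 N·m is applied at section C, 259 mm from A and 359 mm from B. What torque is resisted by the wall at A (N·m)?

Compatibility: T_A·a/J_AC = T_B·b/J_CB with T_A + T_B = T₀.
J_AC = 2.84×10^-8 m⁴, J_CB = 1.77×10^-6 m⁴, so T_A = T₀·(J_AC/a)/((J_AC/a)+(J_CB/b)) = 19.72 N·m, T_B = 887.3 N·m.

19.7 N·m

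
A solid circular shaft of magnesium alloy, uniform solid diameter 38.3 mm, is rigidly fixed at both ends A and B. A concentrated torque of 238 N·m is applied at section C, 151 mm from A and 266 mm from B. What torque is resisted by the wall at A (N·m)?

152 N·m

With uniform GJ and both ends fixed, compatibility θ_AC = θ_CB gives T_A·a = T_B·b, together with T_A + T_B = T₀.
T_A = T₀·b/(a+b) = 238.0·266/417.0 = 151.8 N·m; T_B = 86.18 N·m.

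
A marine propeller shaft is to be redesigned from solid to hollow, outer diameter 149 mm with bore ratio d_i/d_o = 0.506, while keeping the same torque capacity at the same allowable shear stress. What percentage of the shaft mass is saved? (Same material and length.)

Equal τ_max and T ⇒ the solid shaft needs d_s³ = d_o³(1−k⁴), so d_s = 149·(1−0.506⁴)^(1/3) = 145.7 mm.
Area ratio A_h/A_s = d_o²(1−k²)/d_s² = (1−k²)/(1−k⁴)^(2/3) = 0.7784.
Mass saving = 1 − 0.7784 = 22.2 %.

22.2 %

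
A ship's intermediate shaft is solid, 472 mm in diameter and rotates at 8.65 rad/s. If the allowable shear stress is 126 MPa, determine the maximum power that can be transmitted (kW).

22500 kW

J = πd⁴/32 = π(0.472)⁴/32 = 4.873×10^-3 m⁴.
T_max = τ_allow·J/r = 1.26×10^8 × 4.873×10^-3 / 0.236 = 2.602e6 N·m.
ω = 8.65 rad/s, so P_max = T_max·ω = 2.250×10^7 W.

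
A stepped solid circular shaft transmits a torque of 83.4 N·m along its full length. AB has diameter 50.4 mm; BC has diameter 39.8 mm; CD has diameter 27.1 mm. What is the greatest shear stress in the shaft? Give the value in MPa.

21.3 MPa

Under the same torque, τ_max = 16T/(πd³) is largest where d is smallest — segment CD (d = 27.1 mm).
τ_max = 16·83.40/(π·(0.0271)³) = 2.134×10^7 Pa.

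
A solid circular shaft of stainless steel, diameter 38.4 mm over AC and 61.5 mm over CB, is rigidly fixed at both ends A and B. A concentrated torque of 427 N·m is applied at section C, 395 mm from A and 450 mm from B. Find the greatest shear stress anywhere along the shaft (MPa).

Compatibility: T_A·a/J_AC = T_B·b/J_CB with T_A + T_B = T₀.
J_AC = 2.13×10^-7 m⁴, J_CB = 1.40×10^-6 m⁴, so T_A = T₀·(J_AC/a)/((J_AC/a)+(J_CB/b)) = 63.02 N·m, T_B = 364.0 N·m.
τ in each portion: τ_AC = 5.67×10^6 Pa, τ_CB = 7.97×10^6 Pa; maximum is in CB.
τ_max = T_CB·r/J = 364.0·0.0307/1.40×10^-6 = 7.969×10^6 Pa.

7.97 MPa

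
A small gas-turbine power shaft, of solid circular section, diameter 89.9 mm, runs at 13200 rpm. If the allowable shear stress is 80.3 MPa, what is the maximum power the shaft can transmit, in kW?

J = πd⁴/32 = π(0.0899)⁴/32 = 6.413×10^-6 m⁴.
T_max = τ_allow·J/r = 8.03×10^7 × 6.413×10^-6 / 0.0450 = 11460 N·m.
ω = 2π·13200/60 = 1382 rad/s, so P_max = T_max·ω = 1.584×10^7 W.

15800 kW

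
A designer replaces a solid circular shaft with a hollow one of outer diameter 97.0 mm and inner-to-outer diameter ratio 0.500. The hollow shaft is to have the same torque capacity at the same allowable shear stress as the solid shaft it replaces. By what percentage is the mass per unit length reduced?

Equal τ_max and T ⇒ the solid shaft needs d_s³ = d_o³(1−k⁴), so d_s = 97.0·(1−0.500⁴)^(1/3) = 94.94 mm.
Area ratio A_h/A_s = d_o²(1−k²)/d_s² = (1−k²)/(1−k⁴)^(2/3) = 0.7830.
Mass saving = 1 − 0.7830 = 21.7 %.

21.7 %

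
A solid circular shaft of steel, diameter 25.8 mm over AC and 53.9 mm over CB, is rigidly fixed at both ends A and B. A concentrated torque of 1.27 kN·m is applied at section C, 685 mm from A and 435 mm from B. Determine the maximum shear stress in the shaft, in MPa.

40.0 MPa

Compatibility: T_A·a/J_AC = T_B·b/J_CB with T_A + T_B = T₀.
J_AC = 4.35×10^-8 m⁴, J_CB = 8.29×10^-7 m⁴, so T_A = T₀·(J_AC/a)/((J_AC/a)+(J_CB/b)) = 40.97 N·m, T_B = 1229 N·m.
τ in each portion: τ_AC = 1.22×10^7 Pa, τ_CB = 4.00×10^7 Pa; maximum is in CB.
τ_max = T_CB·r/J = 1229·0.0269/8.29×10^-7 = 3.997×10^7 Pa.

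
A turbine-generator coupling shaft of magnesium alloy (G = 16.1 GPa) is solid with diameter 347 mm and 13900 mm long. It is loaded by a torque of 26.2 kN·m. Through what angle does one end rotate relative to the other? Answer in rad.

0.0159 rad

J = πd⁴/32 = π(0.347)⁴/32 = 1.423×10^-3 m⁴.
θ = T·L/(G·J) = 26200 × 13.9 / (16.1×10⁹ × 1.423×10^-3) = 0.01589 rad.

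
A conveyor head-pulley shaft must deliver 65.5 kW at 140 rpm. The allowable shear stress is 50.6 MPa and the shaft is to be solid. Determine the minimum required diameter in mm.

ω = 2π·140/60 = 14.66 rad/s, so T = P/ω = 65.5×10³ / 14.66 = 4468 N·m.
For a solid shaft τ_max = 16T/(πd³), so d = (16T/(π τ_allow))^(1/3) = (16·4468/(π·5.06×10^7))^(1/3) = 0.07661 m.

76.6 mm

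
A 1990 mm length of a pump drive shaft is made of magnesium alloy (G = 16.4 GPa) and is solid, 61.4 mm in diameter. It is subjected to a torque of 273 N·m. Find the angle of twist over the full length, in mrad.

23.7 mrad

J = πd⁴/32 = π(0.0614)⁴/32 = 1.395×10^-6 m⁴.
θ = T·L/(G·J) = 273.0 × 1.99 / (16.4×10⁹ × 1.395×10^-6) = 0.02374 rad.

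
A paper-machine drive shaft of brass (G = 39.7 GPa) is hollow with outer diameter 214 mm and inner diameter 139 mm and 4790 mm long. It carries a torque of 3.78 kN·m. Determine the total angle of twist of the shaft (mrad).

2.69 mrad

J = π(d_o⁴ − d_i⁴)/32 = π(0.214⁴ − 0.139⁴)/32 = 1.693×10^-4 m⁴.
θ = T·L/(G·J) = 3780 × 4.79 / (39.7×10⁹ × 1.693×10^-4) = 2.695×10^-3 rad.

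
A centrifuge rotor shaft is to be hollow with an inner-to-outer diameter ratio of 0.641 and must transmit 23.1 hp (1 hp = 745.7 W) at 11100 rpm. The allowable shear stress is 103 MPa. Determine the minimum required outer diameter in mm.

9.59 mm

ω = 2π·11100/60 = 1162 rad/s, so T = P/ω = 23.1×745.7 / 1162 = 14.82 N·m.
For a hollow shaft with d_i/d_o = 0.641: τ_max = 16T/(π d_o³ (1−k⁴)), so d_o = [16T/(π τ_allow (1−k⁴))]^(1/3) = [16·14.82/(π·1.03×10^8·0.8312)]^(1/3) = 0.009589 m.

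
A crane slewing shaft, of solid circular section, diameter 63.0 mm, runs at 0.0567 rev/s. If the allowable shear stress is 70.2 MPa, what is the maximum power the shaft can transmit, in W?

1230 W

J = πd⁴/32 = π(0.0630)⁴/32 = 1.547×10^-6 m⁴.
T_max = τ_allow·J/r = 7.02×10^7 × 1.547×10^-6 / 0.0315 = 3447 N·m.
ω = 2π·0.0567 = 0.3563 rad/s, so P_max = T_max·ω = 1228 W.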